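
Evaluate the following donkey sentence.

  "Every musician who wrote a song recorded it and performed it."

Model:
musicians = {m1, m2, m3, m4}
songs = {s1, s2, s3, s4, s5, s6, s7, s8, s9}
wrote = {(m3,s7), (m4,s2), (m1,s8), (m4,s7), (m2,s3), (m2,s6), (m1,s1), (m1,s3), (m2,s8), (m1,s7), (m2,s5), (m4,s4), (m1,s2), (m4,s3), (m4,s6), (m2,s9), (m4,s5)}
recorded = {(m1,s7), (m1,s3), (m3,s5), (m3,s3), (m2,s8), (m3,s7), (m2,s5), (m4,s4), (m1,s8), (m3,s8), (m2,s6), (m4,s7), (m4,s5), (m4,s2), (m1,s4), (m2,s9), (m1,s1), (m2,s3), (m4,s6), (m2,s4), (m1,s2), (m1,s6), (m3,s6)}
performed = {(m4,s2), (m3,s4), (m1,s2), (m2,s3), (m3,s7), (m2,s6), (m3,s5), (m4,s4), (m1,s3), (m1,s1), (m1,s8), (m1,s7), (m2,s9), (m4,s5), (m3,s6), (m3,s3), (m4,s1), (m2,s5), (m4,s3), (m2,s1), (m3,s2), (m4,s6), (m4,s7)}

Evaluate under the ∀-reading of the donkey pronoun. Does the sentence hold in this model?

"it" takes "a song" as antecedent — a donkey pronoun bound across the clause boundary.
Strong reading: for every (m,s) with wrote(m,s), recorded(m,s) ∧ performed(m,s).
Restrictor pairs: (m1,s1) ✓  (m1,s2) ✓  (m1,s3) ✓  (m1,s7) ✓  (m1,s8) ✓  (m2,s3) ✓  (m2,s5) ✓  (m2,s6) ✓  (m2,s8) ✗  (m2,s9) ✓  (m3,s7) ✓  (m4,s2) ✓  (m4,s3) ✗  (m4,s4) ✓  (m4,s5) ✓  (m4,s6) ✓  (m4,s7) ✓
Counterexample: (m2,s8) is in wrote but fails the scope.

False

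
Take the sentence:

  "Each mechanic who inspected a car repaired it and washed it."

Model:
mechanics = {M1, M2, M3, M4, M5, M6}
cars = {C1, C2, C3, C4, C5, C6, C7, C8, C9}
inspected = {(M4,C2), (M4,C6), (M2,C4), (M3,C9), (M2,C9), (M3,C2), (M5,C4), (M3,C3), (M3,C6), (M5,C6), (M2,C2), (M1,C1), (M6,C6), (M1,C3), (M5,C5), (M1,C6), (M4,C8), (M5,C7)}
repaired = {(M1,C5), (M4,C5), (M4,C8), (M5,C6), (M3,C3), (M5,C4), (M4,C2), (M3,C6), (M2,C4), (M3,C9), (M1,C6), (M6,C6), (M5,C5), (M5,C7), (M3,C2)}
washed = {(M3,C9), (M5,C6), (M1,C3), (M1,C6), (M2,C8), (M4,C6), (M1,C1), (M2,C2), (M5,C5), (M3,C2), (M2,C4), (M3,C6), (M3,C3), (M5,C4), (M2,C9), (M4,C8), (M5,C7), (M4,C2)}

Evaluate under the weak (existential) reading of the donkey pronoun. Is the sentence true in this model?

False

"it" takes "a car" as antecedent — a donkey pronoun bound across the clause boundary.
Weak reading: every mechanic m with some inspected-car has at least one inspected-car c such that repaired(m,c) ∧ washed(m,c).
Per mechanic: M1:✓  M2:✓  M3:✓  M4:✓  M5:✓  M6:✗
M6 has no witness among its inspected-cars.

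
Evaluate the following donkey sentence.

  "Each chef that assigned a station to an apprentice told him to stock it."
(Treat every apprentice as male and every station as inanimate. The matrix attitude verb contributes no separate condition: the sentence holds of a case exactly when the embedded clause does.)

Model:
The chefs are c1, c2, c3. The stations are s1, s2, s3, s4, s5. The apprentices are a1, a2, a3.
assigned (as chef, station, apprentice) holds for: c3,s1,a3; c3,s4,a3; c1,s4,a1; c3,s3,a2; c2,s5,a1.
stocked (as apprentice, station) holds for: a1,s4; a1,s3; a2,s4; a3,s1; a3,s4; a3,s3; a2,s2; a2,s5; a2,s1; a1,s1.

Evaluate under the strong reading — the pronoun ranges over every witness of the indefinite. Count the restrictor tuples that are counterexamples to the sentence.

"him" takes "an apprentice" as antecedent and "it" takes "a station"; both are donkey pronouns co-varying with the restrictor.
Strong reading: for every (c,s,a) with assigned(c,s,a), stocked(a,s).
Restrictor triples: (c1,s4,a1)→stocked(a1,s4) ✓  (c2,s5,a1)→stocked(a1,s5) ✗  (c3,s1,a3)→stocked(a3,s1) ✓  (c3,s3,a2)→stocked(a2,s3) ✗  (c3,s4,a3)→stocked(a3,s4) ✓
Counterexamples (restrictor triples failing the scope): 2.

2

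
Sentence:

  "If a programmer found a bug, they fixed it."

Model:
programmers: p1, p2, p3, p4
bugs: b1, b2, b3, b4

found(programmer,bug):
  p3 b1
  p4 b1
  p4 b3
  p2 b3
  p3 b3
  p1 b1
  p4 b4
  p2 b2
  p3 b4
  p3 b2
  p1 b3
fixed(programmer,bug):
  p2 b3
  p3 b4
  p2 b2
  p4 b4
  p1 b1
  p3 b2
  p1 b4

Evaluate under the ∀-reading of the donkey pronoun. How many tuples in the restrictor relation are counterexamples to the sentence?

"it" takes "a bug" as antecedent — a donkey pronoun bound across the clause boundary.
Strong reading: for every (p,b) with found(p,b), fixed(p,b).
Restrictor pairs: (p1,b1) ✓  (p1,b3) ✗  (p2,b2) ✓  (p2,b3) ✓  (p3,b1) ✗  (p3,b2) ✓  (p3,b3) ✗  (p3,b4) ✓  (p4,b1) ✗  (p4,b3) ✗  (p4,b4) ✓
Counterexamples (restrictor pairs failing the scope): 5.

5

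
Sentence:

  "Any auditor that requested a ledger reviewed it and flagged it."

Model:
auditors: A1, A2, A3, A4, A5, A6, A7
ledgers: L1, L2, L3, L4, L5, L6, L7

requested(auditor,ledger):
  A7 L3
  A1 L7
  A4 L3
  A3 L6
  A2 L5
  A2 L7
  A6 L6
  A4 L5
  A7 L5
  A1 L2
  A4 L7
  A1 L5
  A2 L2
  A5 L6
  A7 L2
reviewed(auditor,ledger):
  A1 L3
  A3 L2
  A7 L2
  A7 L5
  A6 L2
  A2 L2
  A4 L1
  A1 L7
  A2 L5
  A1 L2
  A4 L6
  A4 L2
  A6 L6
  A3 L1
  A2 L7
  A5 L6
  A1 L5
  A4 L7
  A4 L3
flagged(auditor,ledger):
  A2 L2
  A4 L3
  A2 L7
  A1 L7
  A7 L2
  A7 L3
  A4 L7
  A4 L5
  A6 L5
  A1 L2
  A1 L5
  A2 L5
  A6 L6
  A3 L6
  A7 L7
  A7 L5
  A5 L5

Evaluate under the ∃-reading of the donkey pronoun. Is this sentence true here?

"it" takes "a ledger" as antecedent — a donkey pronoun bound across the clause boundary.
Weak reading: every auditor a with some requested-ledger has at least one requested-ledger l such that reviewed(a,l) ∧ flagged(a,l).
Per auditor: A1:✓  A2:✓  A3:✗  A4:✓  A5:✗  A6:✓  A7:✓
A3 has no witness among its requested-ledgers.

False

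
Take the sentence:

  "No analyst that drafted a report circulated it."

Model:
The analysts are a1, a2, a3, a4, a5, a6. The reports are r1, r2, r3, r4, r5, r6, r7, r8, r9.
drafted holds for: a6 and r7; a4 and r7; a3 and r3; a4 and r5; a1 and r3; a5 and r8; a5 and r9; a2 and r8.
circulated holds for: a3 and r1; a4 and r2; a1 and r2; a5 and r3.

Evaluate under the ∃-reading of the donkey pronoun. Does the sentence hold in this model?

"it" takes "a report" as antecedent — a donkey pronoun bound across the clause boundary.
Truth condition: for no (a,r) with drafted(a,r) does circulated(a,r) hold.
Restrictor pairs — does the scope hold? (a1,r3):fails  (a2,r8):fails  (a3,r3):fails  (a4,r5):fails  (a4,r7):fails  (a5,r8):fails  (a5,r9):fails  (a6,r7):fails
Scope holds for no restrictor pair, so the sentence is true.

True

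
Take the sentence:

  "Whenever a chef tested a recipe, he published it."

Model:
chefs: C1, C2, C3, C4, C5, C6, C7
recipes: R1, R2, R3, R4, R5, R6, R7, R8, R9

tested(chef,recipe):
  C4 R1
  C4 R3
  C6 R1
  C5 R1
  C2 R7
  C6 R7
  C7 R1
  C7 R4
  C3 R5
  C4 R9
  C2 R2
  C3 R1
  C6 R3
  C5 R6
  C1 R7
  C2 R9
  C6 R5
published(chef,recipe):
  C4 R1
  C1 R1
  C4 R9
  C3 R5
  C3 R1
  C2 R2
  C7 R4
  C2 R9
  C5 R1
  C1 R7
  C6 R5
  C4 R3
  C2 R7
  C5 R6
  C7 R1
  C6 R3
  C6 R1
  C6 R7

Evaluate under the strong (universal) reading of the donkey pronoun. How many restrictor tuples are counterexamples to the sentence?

"it" takes "a recipe" as antecedent — a donkey pronoun bound across the clause boundary.
Strong reading: for every (c,r) with tested(c,r), published(c,r).
Restrictor pairs: (C1,R7) ✓  (C2,R2) ✓  (C2,R7) ✓  (C2,R9) ✓  (C3,R1) ✓  (C3,R5) ✓  (C4,R1) ✓  (C4,R3) ✓  (C4,R9) ✓  (C5,R1) ✓  (C5,R6) ✓  (C6,R1) ✓  (C6,R3) ✓  (C6,R5) ✓  (C6,R7) ✓  (C7,R1) ✓  (C7,R4) ✓
Counterexamples (restrictor pairs failing the scope): 0.

0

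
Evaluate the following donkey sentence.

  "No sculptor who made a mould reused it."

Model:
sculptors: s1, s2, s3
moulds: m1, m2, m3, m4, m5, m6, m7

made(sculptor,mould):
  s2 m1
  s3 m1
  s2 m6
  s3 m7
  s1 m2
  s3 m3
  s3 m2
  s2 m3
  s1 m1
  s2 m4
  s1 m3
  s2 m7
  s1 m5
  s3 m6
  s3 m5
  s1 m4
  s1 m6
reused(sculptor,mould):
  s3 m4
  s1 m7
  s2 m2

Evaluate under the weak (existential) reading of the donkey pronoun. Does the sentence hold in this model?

True

"it" takes "a mould" as antecedent — a donkey pronoun bound across the clause boundary.
Truth condition: for no (s,m) with made(s,m) does reused(s,m) hold.
Restrictor pairs — does the scope hold? (s1,m1):fails  (s1,m2):fails  (s1,m3):fails  (s1,m4):fails  (s1,m5):fails  (s1,m6):fails  (s2,m1):fails  (s2,m3):fails  (s2,m4):fails  (s2,m6):fails  (s2,m7):fails  (s3,m1):fails  (s3,m2):fails  (s3,m3):fails  (s3,m5):fails  (s3,m6):fails  (s3,m7):fails
Scope holds for no restrictor pair, so the sentence is true.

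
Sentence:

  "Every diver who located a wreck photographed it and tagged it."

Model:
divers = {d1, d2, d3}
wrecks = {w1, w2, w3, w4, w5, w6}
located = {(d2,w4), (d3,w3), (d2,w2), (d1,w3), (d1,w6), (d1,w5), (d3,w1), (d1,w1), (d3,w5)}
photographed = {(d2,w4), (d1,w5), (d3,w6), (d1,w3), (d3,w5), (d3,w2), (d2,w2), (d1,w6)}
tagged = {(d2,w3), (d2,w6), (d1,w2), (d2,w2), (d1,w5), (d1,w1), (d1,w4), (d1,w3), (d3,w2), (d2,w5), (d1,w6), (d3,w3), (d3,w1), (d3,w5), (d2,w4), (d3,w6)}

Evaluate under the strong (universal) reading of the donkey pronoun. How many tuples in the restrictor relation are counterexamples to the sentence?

"it" takes "a wreck" as antecedent — a donkey pronoun bound across the clause boundary.
Strong reading: for every (d,w) with located(d,w), photographed(d,w) ∧ tagged(d,w).
Restrictor pairs: (d1,w1) ✗  (d1,w3) ✓  (d1,w5) ✓  (d1,w6) ✓  (d2,w2) ✓  (d2,w4) ✓  (d3,w1) ✗  (d3,w3) ✗  (d3,w5) ✓
Counterexamples (restrictor pairs failing the scope): 3.

3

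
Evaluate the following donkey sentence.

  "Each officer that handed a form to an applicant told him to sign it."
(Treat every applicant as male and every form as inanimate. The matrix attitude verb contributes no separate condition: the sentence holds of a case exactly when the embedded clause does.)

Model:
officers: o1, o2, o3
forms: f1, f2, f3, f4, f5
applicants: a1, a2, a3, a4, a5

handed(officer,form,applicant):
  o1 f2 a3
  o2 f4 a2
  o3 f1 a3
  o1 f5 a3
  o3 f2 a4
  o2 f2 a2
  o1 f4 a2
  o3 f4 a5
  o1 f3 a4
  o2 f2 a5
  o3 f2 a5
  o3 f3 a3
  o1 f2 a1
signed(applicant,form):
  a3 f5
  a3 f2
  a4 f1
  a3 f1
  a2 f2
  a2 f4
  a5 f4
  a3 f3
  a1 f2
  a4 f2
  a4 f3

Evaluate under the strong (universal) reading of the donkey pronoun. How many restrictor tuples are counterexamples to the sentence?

"him" takes "an applicant" as antecedent and "it" takes "a form"; both are donkey pronouns co-varying with the restrictor.
Strong reading: for every (o,f,a) with handed(o,f,a), signed(a,f).
Restrictor triples: (o1,f2,a1)→signed(a1,f2) ✓  (o1,f2,a3)→signed(a3,f2) ✓  (o1,f3,a4)→signed(a4,f3) ✓  (o1,f4,a2)→signed(a2,f4) ✓  (o1,f5,a3)→signed(a3,f5) ✓  (o2,f2,a2)→signed(a2,f2) ✓  (o2,f2,a5)→signed(a5,f2) ✗  (o2,f4,a2)→signed(a2,f4) ✓  (o3,f1,a3)→signed(a3,f1) ✓  (o3,f2,a4)→signed(a4,f2) ✓  (o3,f2,a5)→signed(a5,f2) ✗  (o3,f3,a3)→signed(a3,f3) ✓  (o3,f4,a5)→signed(a5,f4) ✓
Counterexamples (restrictor triples failing the scope): 2.

2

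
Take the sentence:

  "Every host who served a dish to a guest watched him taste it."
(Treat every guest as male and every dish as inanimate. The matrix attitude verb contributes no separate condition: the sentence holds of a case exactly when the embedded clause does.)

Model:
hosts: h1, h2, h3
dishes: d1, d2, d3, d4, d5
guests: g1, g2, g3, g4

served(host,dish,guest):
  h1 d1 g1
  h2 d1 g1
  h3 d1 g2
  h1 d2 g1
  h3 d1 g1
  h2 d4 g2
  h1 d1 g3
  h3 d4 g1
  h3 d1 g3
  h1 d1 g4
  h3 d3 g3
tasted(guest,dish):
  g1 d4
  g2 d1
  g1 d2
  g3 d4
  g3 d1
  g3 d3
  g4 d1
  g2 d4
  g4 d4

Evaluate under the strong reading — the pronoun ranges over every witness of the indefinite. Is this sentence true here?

"him" takes "a guest" as antecedent and "it" takes "a dish"; both are donkey pronouns co-varying with the restrictor.
Strong reading: for every (h,d,g) with served(h,d,g), tasted(g,d).
Restrictor triples: (h1,d1,g1)→tasted(g1,d1) ✗  (h1,d1,g3)→tasted(g3,d1) ✓  (h1,d1,g4)→tasted(g4,d1) ✓  (h1,d2,g1)→tasted(g1,d2) ✓  (h2,d1,g1)→tasted(g1,d1) ✗  (h2,d4,g2)→tasted(g2,d4) ✓  (h3,d1,g1)→tasted(g1,d1) ✗  (h3,d1,g2)→tasted(g2,d1) ✓  (h3,d1,g3)→tasted(g3,d1) ✓  (h3,d3,g3)→tasted(g3,d3) ✓  (h3,d4,g1)→tasted(g1,d4) ✓
Counterexample: (h1,d1,g1) — tasted(g1,d1) does not hold.

False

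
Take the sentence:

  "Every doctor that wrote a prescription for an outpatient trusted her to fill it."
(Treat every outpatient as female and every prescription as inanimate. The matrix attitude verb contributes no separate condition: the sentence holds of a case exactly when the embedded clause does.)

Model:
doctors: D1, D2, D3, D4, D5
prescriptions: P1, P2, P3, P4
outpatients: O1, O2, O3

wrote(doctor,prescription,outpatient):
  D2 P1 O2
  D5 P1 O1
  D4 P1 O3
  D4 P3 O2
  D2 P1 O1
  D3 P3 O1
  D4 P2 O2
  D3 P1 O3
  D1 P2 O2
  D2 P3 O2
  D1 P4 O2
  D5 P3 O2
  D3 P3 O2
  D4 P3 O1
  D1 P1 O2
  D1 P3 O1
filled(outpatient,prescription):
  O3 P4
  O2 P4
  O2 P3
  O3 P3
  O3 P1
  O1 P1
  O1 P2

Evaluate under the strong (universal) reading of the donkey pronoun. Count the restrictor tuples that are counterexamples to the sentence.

7

"her" takes "an outpatient" as antecedent and "it" takes "a prescription"; both are donkey pronouns co-varying with the restrictor.
Strong reading: for every (d,p,o) with wrote(d,p,o), filled(o,p).
Restrictor triples: (D1,P1,O2)→filled(O2,P1) ✗  (D1,P2,O2)→filled(O2,P2) ✗  (D1,P3,O1)→filled(O1,P3) ✗  (D1,P4,O2)→filled(O2,P4) ✓  (D2,P1,O1)→filled(O1,P1) ✓  (D2,P1,O2)→filled(O2,P1) ✗  (D2,P3,O2)→filled(O2,P3) ✓  (D3,P1,O3)→filled(O3,P1) ✓  (D3,P3,O1)→filled(O1,P3) ✗  (D3,P3,O2)→filled(O2,P3) ✓  (D4,P1,O3)→filled(O3,P1) ✓  (D4,P2,O2)→filled(O2,P2) ✗  (D4,P3,O1)→filled(O1,P3) ✗  (D4,P3,O2)→filled(O2,P3) ✓  (D5,P1,O1)→filled(O1,P1) ✓  (D5,P3,O2)→filled(O2,P3) ✓
Counterexamples (restrictor triples failing the scope): 7.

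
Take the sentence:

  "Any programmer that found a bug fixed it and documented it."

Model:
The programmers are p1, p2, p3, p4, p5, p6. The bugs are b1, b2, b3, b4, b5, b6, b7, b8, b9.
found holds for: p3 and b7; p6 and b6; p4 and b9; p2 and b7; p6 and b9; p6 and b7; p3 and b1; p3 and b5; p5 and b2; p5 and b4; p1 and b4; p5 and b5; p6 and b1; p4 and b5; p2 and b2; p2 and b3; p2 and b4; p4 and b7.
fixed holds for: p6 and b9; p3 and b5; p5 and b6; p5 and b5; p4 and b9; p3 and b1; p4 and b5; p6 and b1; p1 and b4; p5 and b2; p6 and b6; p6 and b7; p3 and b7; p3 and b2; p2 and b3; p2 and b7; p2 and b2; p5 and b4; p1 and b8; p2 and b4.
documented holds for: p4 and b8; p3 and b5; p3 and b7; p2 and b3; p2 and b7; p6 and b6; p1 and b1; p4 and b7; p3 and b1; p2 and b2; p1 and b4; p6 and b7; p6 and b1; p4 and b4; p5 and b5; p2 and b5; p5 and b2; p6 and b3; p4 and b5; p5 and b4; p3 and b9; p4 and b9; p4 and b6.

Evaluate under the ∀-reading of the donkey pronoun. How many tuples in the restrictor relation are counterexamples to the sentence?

3

"it" takes "a bug" as antecedent — a donkey pronoun bound across the clause boundary.
Strong reading: for every (p,b) with found(p,b), fixed(p,b) ∧ documented(p,b).
Restrictor pairs: (p1,b4) ✓  (p2,b2) ✓  (p2,b3) ✓  (p2,b4) ✗  (p2,b7) ✓  (p3,b1) ✓  (p3,b5) ✓  (p3,b7) ✓  (p4,b5) ✓  (p4,b7) ✗  (p4,b9) ✓  (p5,b2) ✓  (p5,b4) ✓  (p5,b5) ✓  (p6,b1) ✓  (p6,b6) ✓  (p6,b7) ✓  (p6,b9) ✗
Counterexamples (restrictor pairs failing the scope): 3.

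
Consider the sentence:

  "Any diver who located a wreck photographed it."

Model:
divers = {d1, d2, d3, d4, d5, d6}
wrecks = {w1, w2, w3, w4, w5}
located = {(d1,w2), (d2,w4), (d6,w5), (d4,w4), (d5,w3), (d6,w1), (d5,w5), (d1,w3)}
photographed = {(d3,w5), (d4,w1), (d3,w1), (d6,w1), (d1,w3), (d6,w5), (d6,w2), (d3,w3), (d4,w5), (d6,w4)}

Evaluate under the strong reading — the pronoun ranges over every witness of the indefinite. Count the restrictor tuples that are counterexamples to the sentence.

"it" takes "a wreck" as antecedent — a donkey pronoun bound across the clause boundary.
Strong reading: for every (d,w) with located(d,w), photographed(d,w).
Restrictor pairs: (d1,w2) ✗  (d1,w3) ✓  (d2,w4) ✗  (d4,w4) ✗  (d5,w3) ✗  (d5,w5) ✗  (d6,w1) ✓  (d6,w5) ✓
Counterexamples (restrictor pairs failing the scope): 5.

5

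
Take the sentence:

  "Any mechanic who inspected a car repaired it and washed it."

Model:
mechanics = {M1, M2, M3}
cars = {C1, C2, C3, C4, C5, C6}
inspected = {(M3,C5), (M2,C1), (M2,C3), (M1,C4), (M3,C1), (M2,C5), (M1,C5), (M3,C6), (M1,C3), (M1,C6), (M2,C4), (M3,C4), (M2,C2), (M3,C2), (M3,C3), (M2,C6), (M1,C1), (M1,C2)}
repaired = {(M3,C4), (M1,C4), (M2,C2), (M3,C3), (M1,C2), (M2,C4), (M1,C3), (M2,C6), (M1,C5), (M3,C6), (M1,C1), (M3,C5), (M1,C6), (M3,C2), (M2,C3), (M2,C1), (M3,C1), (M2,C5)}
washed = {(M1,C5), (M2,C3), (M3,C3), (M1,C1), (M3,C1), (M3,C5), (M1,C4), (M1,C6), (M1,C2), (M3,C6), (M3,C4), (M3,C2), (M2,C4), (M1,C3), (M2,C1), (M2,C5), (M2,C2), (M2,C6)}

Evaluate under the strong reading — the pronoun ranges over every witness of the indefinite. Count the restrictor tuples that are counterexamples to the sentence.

"it" takes "a car" as antecedent — a donkey pronoun bound across the clause boundary.
Strong reading: for every (m,c) with inspected(m,c), repaired(m,c) ∧ washed(m,c).
Restrictor pairs: (M1,C1) ✓  (M1,C2) ✓  (M1,C3) ✓  (M1,C4) ✓  (M1,C5) ✓  (M1,C6) ✓  (M2,C1) ✓  (M2,C2) ✓  (M2,C3) ✓  (M2,C4) ✓  (M2,C5) ✓  (M2,C6) ✓  (M3,C1) ✓  (M3,C2) ✓  (M3,C3) ✓  (M3,C4) ✓  (M3,C5) ✓  (M3,C6) ✓
Counterexamples (restrictor pairs failing the scope): 0.

0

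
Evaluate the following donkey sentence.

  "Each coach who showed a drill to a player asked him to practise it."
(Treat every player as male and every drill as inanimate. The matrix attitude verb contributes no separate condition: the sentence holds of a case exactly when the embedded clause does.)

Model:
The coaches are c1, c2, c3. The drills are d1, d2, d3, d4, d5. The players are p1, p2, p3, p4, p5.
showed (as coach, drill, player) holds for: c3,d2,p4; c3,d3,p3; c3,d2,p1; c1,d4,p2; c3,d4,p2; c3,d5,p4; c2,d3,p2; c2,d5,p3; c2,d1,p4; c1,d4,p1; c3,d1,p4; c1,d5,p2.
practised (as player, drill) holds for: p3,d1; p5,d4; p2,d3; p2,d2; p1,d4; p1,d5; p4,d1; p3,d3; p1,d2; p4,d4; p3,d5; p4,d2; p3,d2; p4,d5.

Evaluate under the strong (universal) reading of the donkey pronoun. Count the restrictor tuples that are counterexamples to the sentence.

"him" takes "a player" as antecedent and "it" takes "a drill"; both are donkey pronouns co-varying with the restrictor.
Strong reading: for every (c,d,p) with showed(c,d,p), practised(p,d).
Restrictor triples: (c1,d4,p1)→practised(p1,d4) ✓  (c1,d4,p2)→practised(p2,d4) ✗  (c1,d5,p2)→practised(p2,d5) ✗  (c2,d1,p4)→practised(p4,d1) ✓  (c2,d3,p2)→practised(p2,d3) ✓  (c2,d5,p3)→practised(p3,d5) ✓  (c3,d1,p4)→practised(p4,d1) ✓  (c3,d2,p1)→practised(p1,d2) ✓  (c3,d2,p4)→practised(p4,d2) ✓  (c3,d3,p3)→practised(p3,d3) ✓  (c3,d4,p2)→practised(p2,d4) ✗  (c3,d5,p4)→practised(p4,d5) ✓
Counterexamples (restrictor triples failing the scope): 3.

3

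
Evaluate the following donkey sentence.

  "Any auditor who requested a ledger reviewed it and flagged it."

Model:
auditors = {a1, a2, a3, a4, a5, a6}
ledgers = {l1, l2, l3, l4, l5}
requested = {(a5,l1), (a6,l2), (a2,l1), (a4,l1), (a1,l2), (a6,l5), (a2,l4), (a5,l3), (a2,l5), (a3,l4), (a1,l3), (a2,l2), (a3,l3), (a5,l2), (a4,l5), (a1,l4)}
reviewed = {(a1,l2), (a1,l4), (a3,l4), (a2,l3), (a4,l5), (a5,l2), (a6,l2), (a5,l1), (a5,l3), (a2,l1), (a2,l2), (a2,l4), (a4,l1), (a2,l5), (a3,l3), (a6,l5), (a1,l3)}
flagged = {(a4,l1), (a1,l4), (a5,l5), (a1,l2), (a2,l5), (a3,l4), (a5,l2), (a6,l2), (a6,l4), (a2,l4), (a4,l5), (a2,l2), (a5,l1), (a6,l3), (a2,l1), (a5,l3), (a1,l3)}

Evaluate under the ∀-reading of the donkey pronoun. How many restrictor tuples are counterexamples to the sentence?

2

"it" takes "a ledger" as antecedent — a donkey pronoun bound across the clause boundary.
Strong reading: for every (a,l) with requested(a,l), reviewed(a,l) ∧ flagged(a,l).
Restrictor pairs: (a1,l2) ✓  (a1,l3) ✓  (a1,l4) ✓  (a2,l1) ✓  (a2,l2) ✓  (a2,l4) ✓  (a2,l5) ✓  (a3,l3) ✗  (a3,l4) ✓  (a4,l1) ✓  (a4,l5) ✓  (a5,l1) ✓  (a5,l2) ✓  (a5,l3) ✓  (a6,l2) ✓  (a6,l5) ✗
Counterexamples (restrictor pairs failing the scope): 2.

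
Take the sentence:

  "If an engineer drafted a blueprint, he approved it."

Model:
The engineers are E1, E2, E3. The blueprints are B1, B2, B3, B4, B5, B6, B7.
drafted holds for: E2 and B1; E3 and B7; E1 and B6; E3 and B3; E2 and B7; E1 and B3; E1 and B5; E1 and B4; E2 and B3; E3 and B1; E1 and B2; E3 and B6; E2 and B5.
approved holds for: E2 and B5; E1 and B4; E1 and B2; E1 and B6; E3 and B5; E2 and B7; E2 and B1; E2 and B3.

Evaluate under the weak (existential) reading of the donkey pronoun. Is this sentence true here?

"it" takes "a blueprint" as antecedent — a donkey pronoun bound across the clause boundary.
Weak reading: every engineer e with some drafted-blueprint has at least one drafted-blueprint b such that approved(e,b).
Per engineer: E1:✓  E2:✓  E3:✗
E3 has no witness among its drafted-blueprints.

False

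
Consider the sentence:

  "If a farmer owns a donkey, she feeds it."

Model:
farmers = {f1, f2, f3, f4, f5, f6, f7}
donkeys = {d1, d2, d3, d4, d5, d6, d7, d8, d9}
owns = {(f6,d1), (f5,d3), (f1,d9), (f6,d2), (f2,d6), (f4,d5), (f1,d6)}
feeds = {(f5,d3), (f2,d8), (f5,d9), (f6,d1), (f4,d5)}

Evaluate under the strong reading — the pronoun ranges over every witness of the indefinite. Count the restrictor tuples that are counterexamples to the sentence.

4

"it" takes "a donkey" as antecedent — a donkey pronoun bound across the clause boundary.
Strong reading: for every (f,d) with owns(f,d), feeds(f,d).
Restrictor pairs: (f1,d6) ✗  (f1,d9) ✗  (f2,d6) ✗  (f4,d5) ✓  (f5,d3) ✓  (f6,d1) ✓  (f6,d2) ✗
Counterexamples (restrictor pairs failing the scope): 4.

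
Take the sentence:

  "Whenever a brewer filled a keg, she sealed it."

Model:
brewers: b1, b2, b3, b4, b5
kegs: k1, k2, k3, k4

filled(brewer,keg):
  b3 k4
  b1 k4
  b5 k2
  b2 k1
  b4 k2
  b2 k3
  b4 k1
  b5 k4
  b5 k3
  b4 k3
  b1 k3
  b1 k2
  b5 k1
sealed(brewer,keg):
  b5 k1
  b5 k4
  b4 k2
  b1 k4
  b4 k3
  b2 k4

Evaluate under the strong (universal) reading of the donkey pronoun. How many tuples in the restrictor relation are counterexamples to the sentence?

"it" takes "a keg" as antecedent — a donkey pronoun bound across the clause boundary.
Strong reading: for every (b,k) with filled(b,k), sealed(b,k).
Restrictor pairs: (b1,k2) ✗  (b1,k3) ✗  (b1,k4) ✓  (b2,k1) ✗  (b2,k3) ✗  (b3,k4) ✗  (b4,k1) ✗  (b4,k2) ✓  (b4,k3) ✓  (b5,k1) ✓  (b5,k2) ✗  (b5,k3) ✗  (b5,k4) ✓
Counterexamples (restrictor pairs failing the scope): 8.

8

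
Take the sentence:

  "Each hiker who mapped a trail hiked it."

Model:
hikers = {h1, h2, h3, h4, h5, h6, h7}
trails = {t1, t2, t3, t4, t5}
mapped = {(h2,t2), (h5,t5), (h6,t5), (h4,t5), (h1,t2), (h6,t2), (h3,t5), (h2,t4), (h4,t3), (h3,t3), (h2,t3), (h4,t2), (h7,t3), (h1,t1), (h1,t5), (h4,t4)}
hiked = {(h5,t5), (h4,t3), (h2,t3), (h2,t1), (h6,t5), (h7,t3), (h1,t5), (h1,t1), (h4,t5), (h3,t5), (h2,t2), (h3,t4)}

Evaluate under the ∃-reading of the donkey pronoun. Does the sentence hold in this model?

"it" takes "a trail" as antecedent — a donkey pronoun bound across the clause boundary.
Weak reading: every hiker h with some mapped-trail has at least one mapped-trail t such that hiked(h,t).
Per hiker: h1:✓  h2:✓  h3:✓  h4:✓  h5:✓  h6:✓  h7:✓
Every hiker in the restrictor has a witness.

True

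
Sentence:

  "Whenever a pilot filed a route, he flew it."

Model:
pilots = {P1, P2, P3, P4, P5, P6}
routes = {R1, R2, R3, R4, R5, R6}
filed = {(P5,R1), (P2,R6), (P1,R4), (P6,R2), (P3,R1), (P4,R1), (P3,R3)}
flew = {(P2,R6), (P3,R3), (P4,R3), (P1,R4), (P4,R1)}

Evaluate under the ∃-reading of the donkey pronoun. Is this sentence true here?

False

"it" takes "a route" as antecedent — a donkey pronoun bound across the clause boundary.
Weak reading: every pilot p with some filed-route has at least one filed-route r such that flew(p,r).
Per pilot: P1:✓  P2:✓  P3:✓  P4:✓  P5:✗  P6:✗
P5 has no witness among its filed-routes.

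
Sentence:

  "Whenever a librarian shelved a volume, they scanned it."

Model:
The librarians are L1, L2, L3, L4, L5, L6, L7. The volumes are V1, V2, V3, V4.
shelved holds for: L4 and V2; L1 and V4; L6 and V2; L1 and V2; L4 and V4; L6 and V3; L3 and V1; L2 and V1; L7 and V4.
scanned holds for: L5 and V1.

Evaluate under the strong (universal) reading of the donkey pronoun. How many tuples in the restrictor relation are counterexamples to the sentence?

9

"it" takes "a volume" as antecedent — a donkey pronoun bound across the clause boundary.
Strong reading: for every (l,v) with shelved(l,v), scanned(l,v).
Restrictor pairs: (L1,V2) ✗  (L1,V4) ✗  (L2,V1) ✗  (L3,V1) ✗  (L4,V2) ✗  (L4,V4) ✗  (L6,V2) ✗  (L6,V3) ✗  (L7,V4) ✗
Counterexamples (restrictor pairs failing the scope): 9.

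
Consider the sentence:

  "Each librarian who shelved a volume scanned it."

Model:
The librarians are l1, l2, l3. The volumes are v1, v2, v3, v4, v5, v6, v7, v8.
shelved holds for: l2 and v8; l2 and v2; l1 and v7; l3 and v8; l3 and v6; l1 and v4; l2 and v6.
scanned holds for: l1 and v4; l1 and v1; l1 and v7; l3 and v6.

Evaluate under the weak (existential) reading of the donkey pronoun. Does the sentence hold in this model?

False

"it" takes "a volume" as antecedent — a donkey pronoun bound across the clause boundary.
Weak reading: every librarian l with some shelved-volume has at least one shelved-volume v such that scanned(l,v).
Per librarian: l1:✓  l2:✗  l3:✓
l2 has no witness among its shelved-volumes.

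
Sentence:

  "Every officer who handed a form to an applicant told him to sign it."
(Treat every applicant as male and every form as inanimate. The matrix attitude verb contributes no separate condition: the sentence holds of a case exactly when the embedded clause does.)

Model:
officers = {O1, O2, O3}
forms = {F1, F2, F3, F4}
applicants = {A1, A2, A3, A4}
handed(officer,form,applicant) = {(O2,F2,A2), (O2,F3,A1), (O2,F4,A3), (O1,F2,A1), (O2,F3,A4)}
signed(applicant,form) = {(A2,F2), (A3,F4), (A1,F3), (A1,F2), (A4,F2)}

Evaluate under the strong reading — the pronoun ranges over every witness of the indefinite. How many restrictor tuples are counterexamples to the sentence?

1

"him" takes "an applicant" as antecedent and "it" takes "a form"; both are donkey pronouns co-varying with the restrictor.
Strong reading: for every (o,f,a) with handed(o,f,a), signed(a,f).
Restrictor triples: (O1,F2,A1)→signed(A1,F2) ✓  (O2,F2,A2)→signed(A2,F2) ✓  (O2,F3,A1)→signed(A1,F3) ✓  (O2,F3,A4)→signed(A4,F3) ✗  (O2,F4,A3)→signed(A3,F4) ✓
Counterexamples (restrictor triples failing the scope): 1.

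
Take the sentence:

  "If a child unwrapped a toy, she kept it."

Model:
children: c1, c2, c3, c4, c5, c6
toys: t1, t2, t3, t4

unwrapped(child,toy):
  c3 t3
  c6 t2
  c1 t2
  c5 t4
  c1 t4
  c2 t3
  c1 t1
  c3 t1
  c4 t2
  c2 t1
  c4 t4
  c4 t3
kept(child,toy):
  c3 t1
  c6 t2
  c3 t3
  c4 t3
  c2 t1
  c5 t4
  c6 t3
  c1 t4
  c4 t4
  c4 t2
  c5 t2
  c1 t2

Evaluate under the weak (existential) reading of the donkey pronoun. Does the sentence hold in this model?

True

"it" takes "a toy" as antecedent — a donkey pronoun bound across the clause boundary.
Weak reading: every child c with some unwrapped-toy has at least one unwrapped-toy t such that kept(c,t).
Per child: c1:✓  c2:✓  c3:✓  c4:✓  c5:✓  c6:✓
Every child in the restrictor has a witness.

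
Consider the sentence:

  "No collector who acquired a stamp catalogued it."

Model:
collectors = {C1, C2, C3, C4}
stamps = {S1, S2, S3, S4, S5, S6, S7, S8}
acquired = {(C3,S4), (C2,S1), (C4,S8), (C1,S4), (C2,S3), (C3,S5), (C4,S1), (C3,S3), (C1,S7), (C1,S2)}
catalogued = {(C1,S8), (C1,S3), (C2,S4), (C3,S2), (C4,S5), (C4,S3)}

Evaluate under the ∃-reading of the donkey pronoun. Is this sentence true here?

True

"it" takes "a stamp" as antecedent — a donkey pronoun bound across the clause boundary.
Truth condition: for no (c,s) with acquired(c,s) does catalogued(c,s) hold.
Restrictor pairs — does the scope hold? (C1,S2):fails  (C1,S4):fails  (C1,S7):fails  (C2,S1):fails  (C2,S3):fails  (C3,S3):fails  (C3,S4):fails  (C3,S5):fails  (C4,S1):fails  (C4,S8):fails
Scope holds for no restrictor pair, so the sentence is true.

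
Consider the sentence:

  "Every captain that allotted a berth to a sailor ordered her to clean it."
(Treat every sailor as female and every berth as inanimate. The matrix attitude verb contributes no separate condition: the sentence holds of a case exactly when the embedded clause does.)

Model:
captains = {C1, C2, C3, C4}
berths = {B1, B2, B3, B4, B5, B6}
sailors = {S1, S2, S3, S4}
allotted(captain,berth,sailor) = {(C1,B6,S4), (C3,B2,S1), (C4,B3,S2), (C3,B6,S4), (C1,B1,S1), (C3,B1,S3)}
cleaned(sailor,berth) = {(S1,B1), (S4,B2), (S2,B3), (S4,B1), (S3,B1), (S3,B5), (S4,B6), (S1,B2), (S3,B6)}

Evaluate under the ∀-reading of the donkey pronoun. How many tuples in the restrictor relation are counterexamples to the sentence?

0

"her" takes "a sailor" as antecedent and "it" takes "a berth"; both are donkey pronouns co-varying with the restrictor.
Strong reading: for every (c,b,s) with allotted(c,b,s), cleaned(s,b).
Restrictor triples: (C1,B1,S1)→cleaned(S1,B1) ✓  (C1,B6,S4)→cleaned(S4,B6) ✓  (C3,B1,S3)→cleaned(S3,B1) ✓  (C3,B2,S1)→cleaned(S1,B2) ✓  (C3,B6,S4)→cleaned(S4,B6) ✓  (C4,B3,S2)→cleaned(S2,B3) ✓
Counterexamples (restrictor triples failing the scope): 0.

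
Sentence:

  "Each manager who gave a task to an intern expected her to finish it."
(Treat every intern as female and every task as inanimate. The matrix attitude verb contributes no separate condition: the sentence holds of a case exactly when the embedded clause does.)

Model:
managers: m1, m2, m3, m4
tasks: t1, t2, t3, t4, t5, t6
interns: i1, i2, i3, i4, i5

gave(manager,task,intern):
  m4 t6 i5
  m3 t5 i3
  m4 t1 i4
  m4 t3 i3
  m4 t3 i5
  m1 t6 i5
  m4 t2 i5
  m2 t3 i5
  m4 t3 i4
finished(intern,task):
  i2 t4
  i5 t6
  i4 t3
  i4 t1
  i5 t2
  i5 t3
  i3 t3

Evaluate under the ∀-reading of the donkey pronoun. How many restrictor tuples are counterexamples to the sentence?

1

"her" takes "an intern" as antecedent and "it" takes "a task"; both are donkey pronouns co-varying with the restrictor.
Strong reading: for every (m,t,i) with gave(m,t,i), finished(i,t).
Restrictor triples: (m1,t6,i5)→finished(i5,t6) ✓  (m2,t3,i5)→finished(i5,t3) ✓  (m3,t5,i3)→finished(i3,t5) ✗  (m4,t1,i4)→finished(i4,t1) ✓  (m4,t2,i5)→finished(i5,t2) ✓  (m4,t3,i3)→finished(i3,t3) ✓  (m4,t3,i4)→finished(i4,t3) ✓  (m4,t3,i5)→finished(i5,t3) ✓  (m4,t6,i5)→finished(i5,t6) ✓
Counterexamples (restrictor triples failing the scope): 1.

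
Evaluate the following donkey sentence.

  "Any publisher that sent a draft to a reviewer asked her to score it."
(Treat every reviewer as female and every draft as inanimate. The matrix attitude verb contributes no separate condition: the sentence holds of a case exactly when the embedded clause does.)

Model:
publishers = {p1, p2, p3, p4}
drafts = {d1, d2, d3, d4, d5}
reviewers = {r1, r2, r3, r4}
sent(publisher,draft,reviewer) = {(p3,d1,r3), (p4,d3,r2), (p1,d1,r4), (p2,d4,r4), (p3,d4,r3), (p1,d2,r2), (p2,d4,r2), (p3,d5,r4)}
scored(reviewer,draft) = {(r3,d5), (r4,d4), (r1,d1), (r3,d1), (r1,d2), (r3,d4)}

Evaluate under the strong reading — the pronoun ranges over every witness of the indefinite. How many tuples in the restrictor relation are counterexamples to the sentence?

"her" takes "a reviewer" as antecedent and "it" takes "a draft"; both are donkey pronouns co-varying with the restrictor.
Strong reading: for every (p,d,r) with sent(p,d,r), scored(r,d).
Restrictor triples: (p1,d1,r4)→scored(r4,d1) ✗  (p1,d2,r2)→scored(r2,d2) ✗  (p2,d4,r2)→scored(r2,d4) ✗  (p2,d4,r4)→scored(r4,d4) ✓  (p3,d1,r3)→scored(r3,d1) ✓  (p3,d4,r3)→scored(r3,d4) ✓  (p3,d5,r4)→scored(r4,d5) ✗  (p4,d3,r2)→scored(r2,d3) ✗
Counterexamples (restrictor triples failing the scope): 5.

5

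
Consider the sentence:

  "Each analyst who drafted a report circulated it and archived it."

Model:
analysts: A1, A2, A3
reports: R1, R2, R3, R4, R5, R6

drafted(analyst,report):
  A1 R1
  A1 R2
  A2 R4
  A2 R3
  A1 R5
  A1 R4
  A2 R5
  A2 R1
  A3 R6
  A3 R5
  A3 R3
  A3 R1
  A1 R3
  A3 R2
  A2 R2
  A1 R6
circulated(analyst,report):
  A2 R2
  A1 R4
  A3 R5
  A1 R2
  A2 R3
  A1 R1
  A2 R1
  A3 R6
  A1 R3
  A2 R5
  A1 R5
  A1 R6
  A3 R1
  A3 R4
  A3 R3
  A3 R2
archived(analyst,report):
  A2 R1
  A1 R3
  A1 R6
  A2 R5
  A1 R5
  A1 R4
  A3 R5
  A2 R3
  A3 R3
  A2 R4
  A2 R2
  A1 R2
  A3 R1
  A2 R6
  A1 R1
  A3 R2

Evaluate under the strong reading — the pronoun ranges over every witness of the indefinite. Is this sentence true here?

False

"it" takes "a report" as antecedent — a donkey pronoun bound across the clause boundary.
Strong reading: for every (a,r) with drafted(a,r), circulated(a,r) ∧ archived(a,r).
Restrictor pairs: (A1,R1) ✓  (A1,R2) ✓  (A1,R3) ✓  (A1,R4) ✓  (A1,R5) ✓  (A1,R6) ✓  (A2,R1) ✓  (A2,R2) ✓  (A2,R3) ✓  (A2,R4) ✗  (A2,R5) ✓  (A3,R1) ✓  (A3,R2) ✓  (A3,R3) ✓  (A3,R5) ✓  (A3,R6) ✗
Counterexample: (A2,R4) is in drafted but fails the scope.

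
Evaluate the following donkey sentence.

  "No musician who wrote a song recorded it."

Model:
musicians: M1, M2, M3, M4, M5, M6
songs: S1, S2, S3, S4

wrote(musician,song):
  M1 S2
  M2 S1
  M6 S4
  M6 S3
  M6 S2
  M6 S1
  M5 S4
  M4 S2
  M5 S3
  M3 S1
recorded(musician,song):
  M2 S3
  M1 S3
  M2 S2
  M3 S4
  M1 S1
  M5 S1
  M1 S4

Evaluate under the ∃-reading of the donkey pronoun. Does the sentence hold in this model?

True

"it" takes "a song" as antecedent — a donkey pronoun bound across the clause boundary.
Truth condition: for no (m,s) with wrote(m,s) does recorded(m,s) hold.
Restrictor pairs — does the scope hold? (M1,S2):fails  (M2,S1):fails  (M3,S1):fails  (M4,S2):fails  (M5,S3):fails  (M5,S4):fails  (M6,S1):fails  (M6,S2):fails  (M6,S3):fails  (M6,S4):fails
Scope holds for no restrictor pair, so the sentence is true.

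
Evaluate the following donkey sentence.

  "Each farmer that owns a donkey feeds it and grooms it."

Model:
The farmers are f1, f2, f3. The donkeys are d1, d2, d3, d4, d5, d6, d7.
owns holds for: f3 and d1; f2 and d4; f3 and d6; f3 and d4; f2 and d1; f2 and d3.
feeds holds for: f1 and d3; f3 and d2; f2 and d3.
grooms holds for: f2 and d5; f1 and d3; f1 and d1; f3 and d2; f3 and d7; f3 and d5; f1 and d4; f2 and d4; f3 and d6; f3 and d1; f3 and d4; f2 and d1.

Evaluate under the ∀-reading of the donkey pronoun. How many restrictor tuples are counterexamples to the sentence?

6

"it" takes "a donkey" as antecedent — a donkey pronoun bound across the clause boundary.
Strong reading: for every (f,d) with owns(f,d), feeds(f,d) ∧ grooms(f,d).
Restrictor pairs: (f2,d1) ✗  (f2,d3) ✗  (f2,d4) ✗  (f3,d1) ✗  (f3,d4) ✗  (f3,d6) ✗
Counterexamples (restrictor pairs failing the scope): 6.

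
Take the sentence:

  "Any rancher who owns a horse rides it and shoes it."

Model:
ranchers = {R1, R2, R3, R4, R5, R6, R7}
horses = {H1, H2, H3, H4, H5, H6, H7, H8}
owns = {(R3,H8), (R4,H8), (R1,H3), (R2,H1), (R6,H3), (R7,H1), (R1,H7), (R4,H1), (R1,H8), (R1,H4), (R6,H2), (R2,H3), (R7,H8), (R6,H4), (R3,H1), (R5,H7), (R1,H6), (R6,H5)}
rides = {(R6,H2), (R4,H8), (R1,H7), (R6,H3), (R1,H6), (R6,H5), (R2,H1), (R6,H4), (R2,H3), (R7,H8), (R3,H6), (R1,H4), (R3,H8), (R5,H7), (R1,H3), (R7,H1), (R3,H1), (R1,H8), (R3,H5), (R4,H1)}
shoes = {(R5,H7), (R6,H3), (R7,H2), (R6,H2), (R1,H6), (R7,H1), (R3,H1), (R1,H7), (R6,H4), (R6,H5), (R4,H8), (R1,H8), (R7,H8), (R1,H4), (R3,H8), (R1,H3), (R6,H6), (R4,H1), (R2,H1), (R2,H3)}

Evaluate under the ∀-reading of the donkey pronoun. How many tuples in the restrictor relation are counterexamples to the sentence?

0

"it" takes "a horse" as antecedent — a donkey pronoun bound across the clause boundary.
Strong reading: for every (r,h) with owns(r,h), rides(r,h) ∧ shoes(r,h).
Restrictor pairs: (R1,H3) ✓  (R1,H4) ✓  (R1,H6) ✓  (R1,H7) ✓  (R1,H8) ✓  (R2,H1) ✓  (R2,H3) ✓  (R3,H1) ✓  (R3,H8) ✓  (R4,H1) ✓  (R4,H8) ✓  (R5,H7) ✓  (R6,H2) ✓  (R6,H3) ✓  (R6,H4) ✓  (R6,H5) ✓  (R7,H1) ✓  (R7,H8) ✓
Counterexamples (restrictor pairs failing the scope): 0.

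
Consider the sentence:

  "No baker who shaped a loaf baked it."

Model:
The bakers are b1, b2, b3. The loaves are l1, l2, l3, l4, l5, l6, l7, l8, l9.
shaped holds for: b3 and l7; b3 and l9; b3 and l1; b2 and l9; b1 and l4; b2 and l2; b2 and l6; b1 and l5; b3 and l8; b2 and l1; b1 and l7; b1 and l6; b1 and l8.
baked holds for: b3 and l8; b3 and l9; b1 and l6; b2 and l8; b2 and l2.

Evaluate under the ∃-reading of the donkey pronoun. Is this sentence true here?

False

"it" takes "a loaf" as antecedent — a donkey pronoun bound across the clause boundary.
Truth condition: for no (b,l) with shaped(b,l) does baked(b,l) hold.
Restrictor pairs — does the scope hold? (b1,l4):fails  (b1,l5):fails  (b1,l6):holds  (b1,l7):fails  (b1,l8):fails  (b2,l1):fails  (b2,l2):holds  (b2,l6):fails  (b2,l9):fails  (b3,l1):fails  (b3,l7):fails  (b3,l8):holds  (b3,l9):holds
Scope holds for 4 pair(s), so the sentence is false.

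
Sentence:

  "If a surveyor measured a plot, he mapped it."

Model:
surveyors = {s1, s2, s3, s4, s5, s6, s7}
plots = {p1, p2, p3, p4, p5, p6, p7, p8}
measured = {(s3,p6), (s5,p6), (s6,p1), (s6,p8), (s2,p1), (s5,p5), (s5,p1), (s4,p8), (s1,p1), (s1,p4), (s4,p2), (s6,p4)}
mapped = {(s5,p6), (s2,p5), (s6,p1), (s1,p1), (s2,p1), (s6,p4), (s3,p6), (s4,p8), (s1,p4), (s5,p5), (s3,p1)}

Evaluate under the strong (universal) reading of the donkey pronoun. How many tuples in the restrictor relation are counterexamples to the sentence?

3

"it" takes "a plot" as antecedent — a donkey pronoun bound across the clause boundary.
Strong reading: for every (s,p) with measured(s,p), mapped(s,p).
Restrictor pairs: (s1,p1) ✓  (s1,p4) ✓  (s2,p1) ✓  (s3,p6) ✓  (s4,p2) ✗  (s4,p8) ✓  (s5,p1) ✗  (s5,p5) ✓  (s5,p6) ✓  (s6,p1) ✓  (s6,p4) ✓  (s6,p8) ✗
Counterexamples (restrictor pairs failing the scope): 3.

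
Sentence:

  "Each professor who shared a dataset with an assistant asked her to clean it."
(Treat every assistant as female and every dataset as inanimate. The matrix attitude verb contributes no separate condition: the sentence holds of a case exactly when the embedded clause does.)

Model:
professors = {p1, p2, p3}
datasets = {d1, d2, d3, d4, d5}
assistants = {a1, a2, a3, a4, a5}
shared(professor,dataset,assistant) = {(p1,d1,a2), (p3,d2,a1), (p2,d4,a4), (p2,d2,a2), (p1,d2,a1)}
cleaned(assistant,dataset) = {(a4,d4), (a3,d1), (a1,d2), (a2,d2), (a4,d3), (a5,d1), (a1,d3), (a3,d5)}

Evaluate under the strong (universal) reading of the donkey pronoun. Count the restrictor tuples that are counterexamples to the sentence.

1

"her" takes "an assistant" as antecedent and "it" takes "a dataset"; both are donkey pronouns co-varying with the restrictor.
Strong reading: for every (p,d,a) with shared(p,d,a), cleaned(a,d).
Restrictor triples: (p1,d1,a2)→cleaned(a2,d1) ✗  (p1,d2,a1)→cleaned(a1,d2) ✓  (p2,d2,a2)→cleaned(a2,d2) ✓  (p2,d4,a4)→cleaned(a4,d4) ✓  (p3,d2,a1)→cleaned(a1,d2) ✓
Counterexamples (restrictor triples failing the scope): 1.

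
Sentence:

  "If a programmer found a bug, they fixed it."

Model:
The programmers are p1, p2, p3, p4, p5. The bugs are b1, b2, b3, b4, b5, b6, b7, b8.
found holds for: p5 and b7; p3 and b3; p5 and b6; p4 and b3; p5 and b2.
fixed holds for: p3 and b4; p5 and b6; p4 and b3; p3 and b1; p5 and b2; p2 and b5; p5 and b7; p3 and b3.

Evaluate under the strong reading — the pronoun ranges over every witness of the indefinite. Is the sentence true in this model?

"it" takes "a bug" as antecedent — a donkey pronoun bound across the clause boundary.
Strong reading: for every (p,b) with found(p,b), fixed(p,b).
Restrictor pairs: (p3,b3) ✓  (p4,b3) ✓  (p5,b2) ✓  (p5,b6) ✓  (p5,b7) ✓
Every restrictor pair satisfies the scope.

True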